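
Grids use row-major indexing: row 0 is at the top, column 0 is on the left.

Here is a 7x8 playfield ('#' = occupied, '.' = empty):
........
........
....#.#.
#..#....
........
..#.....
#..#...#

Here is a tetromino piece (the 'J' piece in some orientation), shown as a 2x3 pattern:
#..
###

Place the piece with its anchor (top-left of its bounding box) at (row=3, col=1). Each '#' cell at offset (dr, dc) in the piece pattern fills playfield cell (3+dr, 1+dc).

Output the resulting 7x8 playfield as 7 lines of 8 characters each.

Fill (3+0,1+0) = (3,1)
Fill (3+1,1+0) = (4,1)
Fill (3+1,1+1) = (4,2)
Fill (3+1,1+2) = (4,3)

Answer: ........
........
....#.#.
##.#....
.###....
..#.....
#..#...#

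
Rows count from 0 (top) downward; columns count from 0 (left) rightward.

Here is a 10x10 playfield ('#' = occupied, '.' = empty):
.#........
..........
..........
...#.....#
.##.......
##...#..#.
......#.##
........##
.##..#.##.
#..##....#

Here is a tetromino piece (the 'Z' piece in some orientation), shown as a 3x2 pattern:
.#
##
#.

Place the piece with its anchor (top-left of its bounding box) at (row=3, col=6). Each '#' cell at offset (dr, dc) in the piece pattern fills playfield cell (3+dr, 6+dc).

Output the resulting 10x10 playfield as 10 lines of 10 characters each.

Fill (3+0,6+1) = (3,7)
Fill (3+1,6+0) = (4,6)
Fill (3+1,6+1) = (4,7)
Fill (3+2,6+0) = (5,6)

Answer: .#........
..........
..........
...#...#.#
.##...##..
##...##.#.
......#.##
........##
.##..#.##.
#..##....#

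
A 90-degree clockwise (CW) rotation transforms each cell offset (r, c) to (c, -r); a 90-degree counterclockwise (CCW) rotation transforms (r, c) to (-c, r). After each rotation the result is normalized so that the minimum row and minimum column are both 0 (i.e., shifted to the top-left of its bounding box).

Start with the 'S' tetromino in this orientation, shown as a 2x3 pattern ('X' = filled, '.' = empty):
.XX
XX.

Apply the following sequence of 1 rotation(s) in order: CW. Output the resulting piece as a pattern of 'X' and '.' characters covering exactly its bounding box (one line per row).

Answer: X.
XX
.X

Derivation:
Start:
.XX
XX.
After rotation 1 (CW):
X.
XX
.X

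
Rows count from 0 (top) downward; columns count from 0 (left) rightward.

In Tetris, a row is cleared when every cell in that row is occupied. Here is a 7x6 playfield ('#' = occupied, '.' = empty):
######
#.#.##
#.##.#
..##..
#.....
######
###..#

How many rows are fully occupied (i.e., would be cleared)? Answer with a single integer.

Check each row:
  row 0: 0 empty cells -> FULL (clear)
  row 1: 2 empty cells -> not full
  row 2: 2 empty cells -> not full
  row 3: 4 empty cells -> not full
  row 4: 5 empty cells -> not full
  row 5: 0 empty cells -> FULL (clear)
  row 6: 2 empty cells -> not full
Total rows cleared: 2

Answer: 2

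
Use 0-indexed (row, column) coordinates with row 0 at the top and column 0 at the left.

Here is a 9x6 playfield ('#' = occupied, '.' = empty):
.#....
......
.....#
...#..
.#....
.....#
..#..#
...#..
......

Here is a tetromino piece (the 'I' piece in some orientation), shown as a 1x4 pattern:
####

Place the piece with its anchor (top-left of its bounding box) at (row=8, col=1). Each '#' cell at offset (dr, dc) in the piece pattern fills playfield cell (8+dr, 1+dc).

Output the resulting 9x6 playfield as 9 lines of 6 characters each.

Answer: .#....
......
.....#
...#..
.#....
.....#
..#..#
...#..
.####.

Derivation:
Fill (8+0,1+0) = (8,1)
Fill (8+0,1+1) = (8,2)
Fill (8+0,1+2) = (8,3)
Fill (8+0,1+3) = (8,4)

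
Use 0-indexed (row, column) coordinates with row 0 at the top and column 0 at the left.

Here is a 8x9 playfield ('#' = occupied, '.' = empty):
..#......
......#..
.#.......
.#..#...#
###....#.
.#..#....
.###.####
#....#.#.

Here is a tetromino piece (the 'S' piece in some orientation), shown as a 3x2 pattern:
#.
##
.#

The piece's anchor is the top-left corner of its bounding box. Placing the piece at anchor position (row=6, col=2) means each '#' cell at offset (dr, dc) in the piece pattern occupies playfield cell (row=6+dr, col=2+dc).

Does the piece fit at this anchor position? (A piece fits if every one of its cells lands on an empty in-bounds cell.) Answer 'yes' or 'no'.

Check each piece cell at anchor (6, 2):
  offset (0,0) -> (6,2): occupied ('#') -> FAIL
  offset (1,0) -> (7,2): empty -> OK
  offset (1,1) -> (7,3): empty -> OK
  offset (2,1) -> (8,3): out of bounds -> FAIL
All cells valid: no

Answer: no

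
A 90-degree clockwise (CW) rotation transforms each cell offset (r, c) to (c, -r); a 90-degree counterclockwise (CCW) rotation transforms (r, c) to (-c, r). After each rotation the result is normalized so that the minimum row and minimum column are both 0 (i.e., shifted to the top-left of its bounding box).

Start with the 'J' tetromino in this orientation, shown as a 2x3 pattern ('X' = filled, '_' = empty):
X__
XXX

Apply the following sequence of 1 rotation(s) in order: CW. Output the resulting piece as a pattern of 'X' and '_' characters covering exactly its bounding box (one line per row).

Answer: XX
X_
X_

Derivation:
Start:
X__
XXX
After rotation 1 (CW):
XX
X_
X_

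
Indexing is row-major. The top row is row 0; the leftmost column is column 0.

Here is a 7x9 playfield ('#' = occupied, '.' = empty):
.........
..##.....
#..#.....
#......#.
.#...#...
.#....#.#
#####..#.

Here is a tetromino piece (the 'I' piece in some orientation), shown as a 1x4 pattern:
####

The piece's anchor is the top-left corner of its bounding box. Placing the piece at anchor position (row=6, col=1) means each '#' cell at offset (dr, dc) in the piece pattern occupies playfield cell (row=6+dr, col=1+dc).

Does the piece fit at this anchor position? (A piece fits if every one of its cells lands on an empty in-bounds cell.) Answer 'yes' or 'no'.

Answer: no

Derivation:
Check each piece cell at anchor (6, 1):
  offset (0,0) -> (6,1): occupied ('#') -> FAIL
  offset (0,1) -> (6,2): occupied ('#') -> FAIL
  offset (0,2) -> (6,3): occupied ('#') -> FAIL
  offset (0,3) -> (6,4): occupied ('#') -> FAIL
All cells valid: no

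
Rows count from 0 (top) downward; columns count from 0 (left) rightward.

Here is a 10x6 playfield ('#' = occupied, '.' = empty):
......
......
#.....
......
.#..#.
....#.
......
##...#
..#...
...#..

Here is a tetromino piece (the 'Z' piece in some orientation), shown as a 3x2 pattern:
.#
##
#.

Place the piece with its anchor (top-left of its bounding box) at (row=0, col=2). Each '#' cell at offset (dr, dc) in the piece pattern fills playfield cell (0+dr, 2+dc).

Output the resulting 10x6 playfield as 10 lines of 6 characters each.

Answer: ...#..
..##..
#.#...
......
.#..#.
....#.
......
##...#
..#...
...#..

Derivation:
Fill (0+0,2+1) = (0,3)
Fill (0+1,2+0) = (1,2)
Fill (0+1,2+1) = (1,3)
Fill (0+2,2+0) = (2,2)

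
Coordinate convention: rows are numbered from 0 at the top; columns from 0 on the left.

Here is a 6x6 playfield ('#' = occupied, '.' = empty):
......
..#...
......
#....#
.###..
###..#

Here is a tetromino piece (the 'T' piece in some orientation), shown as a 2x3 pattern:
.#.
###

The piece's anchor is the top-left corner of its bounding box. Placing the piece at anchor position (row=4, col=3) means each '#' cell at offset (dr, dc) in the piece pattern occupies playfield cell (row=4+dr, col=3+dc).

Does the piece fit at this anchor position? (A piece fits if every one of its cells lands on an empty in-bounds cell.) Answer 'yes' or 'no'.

Answer: no

Derivation:
Check each piece cell at anchor (4, 3):
  offset (0,1) -> (4,4): empty -> OK
  offset (1,0) -> (5,3): empty -> OK
  offset (1,1) -> (5,4): empty -> OK
  offset (1,2) -> (5,5): occupied ('#') -> FAIL
All cells valid: no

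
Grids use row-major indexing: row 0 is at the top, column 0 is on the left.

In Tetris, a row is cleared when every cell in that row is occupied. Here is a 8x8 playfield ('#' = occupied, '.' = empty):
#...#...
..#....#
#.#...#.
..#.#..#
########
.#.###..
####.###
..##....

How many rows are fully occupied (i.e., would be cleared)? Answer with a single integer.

Check each row:
  row 0: 6 empty cells -> not full
  row 1: 6 empty cells -> not full
  row 2: 5 empty cells -> not full
  row 3: 5 empty cells -> not full
  row 4: 0 empty cells -> FULL (clear)
  row 5: 4 empty cells -> not full
  row 6: 1 empty cell -> not full
  row 7: 6 empty cells -> not full
Total rows cleared: 1

Answer: 1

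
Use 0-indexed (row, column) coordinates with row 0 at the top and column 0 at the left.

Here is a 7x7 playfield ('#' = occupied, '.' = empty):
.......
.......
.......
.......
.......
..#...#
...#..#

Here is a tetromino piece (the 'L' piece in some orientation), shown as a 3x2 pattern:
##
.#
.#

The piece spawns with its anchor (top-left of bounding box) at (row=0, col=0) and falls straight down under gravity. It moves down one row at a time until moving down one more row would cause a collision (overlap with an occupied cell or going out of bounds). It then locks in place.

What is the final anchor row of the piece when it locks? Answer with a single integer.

Answer: 4

Derivation:
Spawn at (row=0, col=0). Try each row:
  row 0: fits
  row 1: fits
  row 2: fits
  row 3: fits
  row 4: fits
  row 5: blocked -> lock at row 4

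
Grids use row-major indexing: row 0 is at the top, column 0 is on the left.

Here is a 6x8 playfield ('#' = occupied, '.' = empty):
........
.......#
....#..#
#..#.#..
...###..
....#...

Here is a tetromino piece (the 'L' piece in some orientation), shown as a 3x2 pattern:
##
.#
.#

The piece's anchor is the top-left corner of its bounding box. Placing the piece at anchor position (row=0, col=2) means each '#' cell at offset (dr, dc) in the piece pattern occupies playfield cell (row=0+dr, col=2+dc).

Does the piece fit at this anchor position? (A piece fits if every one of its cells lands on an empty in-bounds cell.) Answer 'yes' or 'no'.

Check each piece cell at anchor (0, 2):
  offset (0,0) -> (0,2): empty -> OK
  offset (0,1) -> (0,3): empty -> OK
  offset (1,1) -> (1,3): empty -> OK
  offset (2,1) -> (2,3): empty -> OK
All cells valid: yes

Answer: yes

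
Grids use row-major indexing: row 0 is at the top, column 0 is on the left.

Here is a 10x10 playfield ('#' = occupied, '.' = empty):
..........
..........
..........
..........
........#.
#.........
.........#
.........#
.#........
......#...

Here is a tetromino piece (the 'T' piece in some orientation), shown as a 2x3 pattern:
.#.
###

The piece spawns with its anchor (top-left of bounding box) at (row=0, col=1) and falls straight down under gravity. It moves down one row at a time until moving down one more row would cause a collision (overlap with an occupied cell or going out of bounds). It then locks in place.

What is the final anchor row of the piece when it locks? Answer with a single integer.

Spawn at (row=0, col=1). Try each row:
  row 0: fits
  row 1: fits
  row 2: fits
  row 3: fits
  row 4: fits
  row 5: fits
  row 6: fits
  row 7: blocked -> lock at row 6

Answer: 6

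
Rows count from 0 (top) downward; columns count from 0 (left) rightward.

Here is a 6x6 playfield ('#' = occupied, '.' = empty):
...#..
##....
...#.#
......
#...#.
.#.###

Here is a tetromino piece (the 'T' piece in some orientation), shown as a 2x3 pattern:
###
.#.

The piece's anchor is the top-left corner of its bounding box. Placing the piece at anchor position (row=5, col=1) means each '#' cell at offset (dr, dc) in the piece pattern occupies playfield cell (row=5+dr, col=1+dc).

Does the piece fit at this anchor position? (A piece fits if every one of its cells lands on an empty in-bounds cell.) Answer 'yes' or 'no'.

Answer: no

Derivation:
Check each piece cell at anchor (5, 1):
  offset (0,0) -> (5,1): occupied ('#') -> FAIL
  offset (0,1) -> (5,2): empty -> OK
  offset (0,2) -> (5,3): occupied ('#') -> FAIL
  offset (1,1) -> (6,2): out of bounds -> FAIL
All cells valid: no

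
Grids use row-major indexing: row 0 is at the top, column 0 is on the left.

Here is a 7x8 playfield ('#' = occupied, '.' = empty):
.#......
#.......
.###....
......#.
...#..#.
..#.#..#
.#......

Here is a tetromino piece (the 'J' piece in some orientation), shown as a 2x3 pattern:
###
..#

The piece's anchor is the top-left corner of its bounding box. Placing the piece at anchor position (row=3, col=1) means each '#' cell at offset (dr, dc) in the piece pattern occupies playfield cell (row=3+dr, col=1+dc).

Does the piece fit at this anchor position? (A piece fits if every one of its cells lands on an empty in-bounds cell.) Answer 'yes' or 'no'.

Answer: no

Derivation:
Check each piece cell at anchor (3, 1):
  offset (0,0) -> (3,1): empty -> OK
  offset (0,1) -> (3,2): empty -> OK
  offset (0,2) -> (3,3): empty -> OK
  offset (1,2) -> (4,3): occupied ('#') -> FAIL
All cells valid: no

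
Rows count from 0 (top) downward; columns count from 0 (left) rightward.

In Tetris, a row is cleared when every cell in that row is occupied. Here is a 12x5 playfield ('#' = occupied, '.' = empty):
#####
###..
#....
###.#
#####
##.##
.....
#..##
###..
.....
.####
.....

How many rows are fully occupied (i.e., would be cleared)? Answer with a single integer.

Answer: 2

Derivation:
Check each row:
  row 0: 0 empty cells -> FULL (clear)
  row 1: 2 empty cells -> not full
  row 2: 4 empty cells -> not full
  row 3: 1 empty cell -> not full
  row 4: 0 empty cells -> FULL (clear)
  row 5: 1 empty cell -> not full
  row 6: 5 empty cells -> not full
  row 7: 2 empty cells -> not full
  row 8: 2 empty cells -> not full
  row 9: 5 empty cells -> not full
  row 10: 1 empty cell -> not full
  row 11: 5 empty cells -> not full
Total rows cleared: 2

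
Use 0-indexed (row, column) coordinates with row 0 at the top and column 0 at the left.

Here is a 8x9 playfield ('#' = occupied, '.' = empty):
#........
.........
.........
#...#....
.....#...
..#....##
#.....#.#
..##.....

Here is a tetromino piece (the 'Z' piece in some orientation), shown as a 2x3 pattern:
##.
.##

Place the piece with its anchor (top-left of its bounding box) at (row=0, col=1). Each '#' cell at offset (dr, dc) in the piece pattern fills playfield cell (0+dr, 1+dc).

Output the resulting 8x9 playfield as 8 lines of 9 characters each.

Answer: ###......
..##.....
.........
#...#....
.....#...
..#....##
#.....#.#
..##.....

Derivation:
Fill (0+0,1+0) = (0,1)
Fill (0+0,1+1) = (0,2)
Fill (0+1,1+1) = (1,2)
Fill (0+1,1+2) = (1,3)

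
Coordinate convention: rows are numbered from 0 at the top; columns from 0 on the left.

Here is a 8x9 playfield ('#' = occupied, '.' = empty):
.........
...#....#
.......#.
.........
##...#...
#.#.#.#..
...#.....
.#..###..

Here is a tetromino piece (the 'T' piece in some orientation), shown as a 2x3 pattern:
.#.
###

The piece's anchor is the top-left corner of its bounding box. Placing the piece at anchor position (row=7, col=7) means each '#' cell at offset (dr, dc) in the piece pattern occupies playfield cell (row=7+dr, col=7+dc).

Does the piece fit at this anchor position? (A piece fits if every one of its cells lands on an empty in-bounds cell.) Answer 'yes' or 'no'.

Check each piece cell at anchor (7, 7):
  offset (0,1) -> (7,8): empty -> OK
  offset (1,0) -> (8,7): out of bounds -> FAIL
  offset (1,1) -> (8,8): out of bounds -> FAIL
  offset (1,2) -> (8,9): out of bounds -> FAIL
All cells valid: no

Answer: no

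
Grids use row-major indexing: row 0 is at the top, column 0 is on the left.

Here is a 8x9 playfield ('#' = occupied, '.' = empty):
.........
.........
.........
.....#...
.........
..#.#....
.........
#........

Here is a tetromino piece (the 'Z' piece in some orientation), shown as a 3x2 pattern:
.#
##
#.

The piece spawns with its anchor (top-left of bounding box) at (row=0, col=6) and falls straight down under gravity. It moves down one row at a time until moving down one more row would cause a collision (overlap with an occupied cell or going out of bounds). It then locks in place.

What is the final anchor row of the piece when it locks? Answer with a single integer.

Answer: 5

Derivation:
Spawn at (row=0, col=6). Try each row:
  row 0: fits
  row 1: fits
  row 2: fits
  row 3: fits
  row 4: fits
  row 5: fits
  row 6: blocked -> lock at row 5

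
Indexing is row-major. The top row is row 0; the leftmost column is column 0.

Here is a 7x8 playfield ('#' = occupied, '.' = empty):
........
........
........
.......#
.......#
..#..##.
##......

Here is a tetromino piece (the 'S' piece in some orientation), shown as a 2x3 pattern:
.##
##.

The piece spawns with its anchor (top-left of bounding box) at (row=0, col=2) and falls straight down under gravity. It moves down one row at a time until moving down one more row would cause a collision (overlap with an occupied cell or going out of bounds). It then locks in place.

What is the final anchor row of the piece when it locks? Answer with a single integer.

Spawn at (row=0, col=2). Try each row:
  row 0: fits
  row 1: fits
  row 2: fits
  row 3: fits
  row 4: blocked -> lock at row 3

Answer: 3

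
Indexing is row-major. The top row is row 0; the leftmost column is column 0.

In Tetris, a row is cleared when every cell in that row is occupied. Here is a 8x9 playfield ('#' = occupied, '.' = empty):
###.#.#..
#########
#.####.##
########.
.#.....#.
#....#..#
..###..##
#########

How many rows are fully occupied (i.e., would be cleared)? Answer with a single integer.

Answer: 2

Derivation:
Check each row:
  row 0: 4 empty cells -> not full
  row 1: 0 empty cells -> FULL (clear)
  row 2: 2 empty cells -> not full
  row 3: 1 empty cell -> not full
  row 4: 7 empty cells -> not full
  row 5: 6 empty cells -> not full
  row 6: 4 empty cells -> not full
  row 7: 0 empty cells -> FULL (clear)
Total rows cleared: 2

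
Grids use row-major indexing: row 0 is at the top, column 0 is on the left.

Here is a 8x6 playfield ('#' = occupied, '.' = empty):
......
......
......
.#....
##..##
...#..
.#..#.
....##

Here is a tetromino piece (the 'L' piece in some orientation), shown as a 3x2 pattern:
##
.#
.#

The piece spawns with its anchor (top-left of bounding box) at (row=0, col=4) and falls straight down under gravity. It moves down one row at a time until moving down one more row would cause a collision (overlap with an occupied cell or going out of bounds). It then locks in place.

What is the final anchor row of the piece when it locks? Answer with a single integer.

Answer: 1

Derivation:
Spawn at (row=0, col=4). Try each row:
  row 0: fits
  row 1: fits
  row 2: blocked -> lock at row 1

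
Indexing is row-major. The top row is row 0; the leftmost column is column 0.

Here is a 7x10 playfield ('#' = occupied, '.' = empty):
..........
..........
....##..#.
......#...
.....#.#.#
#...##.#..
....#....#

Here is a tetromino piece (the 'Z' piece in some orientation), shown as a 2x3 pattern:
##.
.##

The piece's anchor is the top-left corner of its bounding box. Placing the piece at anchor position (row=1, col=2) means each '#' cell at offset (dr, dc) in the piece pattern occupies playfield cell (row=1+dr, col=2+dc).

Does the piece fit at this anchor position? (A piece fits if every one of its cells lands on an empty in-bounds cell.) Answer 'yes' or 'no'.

Answer: no

Derivation:
Check each piece cell at anchor (1, 2):
  offset (0,0) -> (1,2): empty -> OK
  offset (0,1) -> (1,3): empty -> OK
  offset (1,1) -> (2,3): empty -> OK
  offset (1,2) -> (2,4): occupied ('#') -> FAIL
All cells valid: no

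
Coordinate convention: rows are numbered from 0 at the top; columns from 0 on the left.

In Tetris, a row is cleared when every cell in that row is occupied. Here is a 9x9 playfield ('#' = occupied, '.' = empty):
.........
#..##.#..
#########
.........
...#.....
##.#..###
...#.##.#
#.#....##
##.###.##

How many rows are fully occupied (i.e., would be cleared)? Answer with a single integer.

Check each row:
  row 0: 9 empty cells -> not full
  row 1: 5 empty cells -> not full
  row 2: 0 empty cells -> FULL (clear)
  row 3: 9 empty cells -> not full
  row 4: 8 empty cells -> not full
  row 5: 3 empty cells -> not full
  row 6: 5 empty cells -> not full
  row 7: 5 empty cells -> not full
  row 8: 2 empty cells -> not full
Total rows cleared: 1

Answer: 1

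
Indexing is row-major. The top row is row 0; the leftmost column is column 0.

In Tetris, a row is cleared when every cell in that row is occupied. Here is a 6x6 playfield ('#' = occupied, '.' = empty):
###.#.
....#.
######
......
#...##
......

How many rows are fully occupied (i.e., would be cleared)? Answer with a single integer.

Check each row:
  row 0: 2 empty cells -> not full
  row 1: 5 empty cells -> not full
  row 2: 0 empty cells -> FULL (clear)
  row 3: 6 empty cells -> not full
  row 4: 3 empty cells -> not full
  row 5: 6 empty cells -> not full
Total rows cleared: 1

Answer: 1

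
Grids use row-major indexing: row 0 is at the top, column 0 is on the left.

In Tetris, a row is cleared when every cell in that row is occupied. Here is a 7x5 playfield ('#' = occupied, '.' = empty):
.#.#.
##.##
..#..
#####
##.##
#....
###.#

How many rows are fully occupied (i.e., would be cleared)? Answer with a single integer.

Check each row:
  row 0: 3 empty cells -> not full
  row 1: 1 empty cell -> not full
  row 2: 4 empty cells -> not full
  row 3: 0 empty cells -> FULL (clear)
  row 4: 1 empty cell -> not full
  row 5: 4 empty cells -> not full
  row 6: 1 empty cell -> not full
Total rows cleared: 1

Answer: 1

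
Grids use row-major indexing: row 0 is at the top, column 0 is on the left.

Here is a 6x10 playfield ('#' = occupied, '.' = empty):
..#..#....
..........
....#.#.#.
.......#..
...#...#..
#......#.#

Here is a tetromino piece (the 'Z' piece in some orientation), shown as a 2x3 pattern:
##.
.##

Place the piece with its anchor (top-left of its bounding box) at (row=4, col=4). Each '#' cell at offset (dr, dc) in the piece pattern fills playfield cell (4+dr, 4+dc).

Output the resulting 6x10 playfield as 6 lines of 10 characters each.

Answer: ..#..#....
..........
....#.#.#.
.......#..
...###.#..
#....###.#

Derivation:
Fill (4+0,4+0) = (4,4)
Fill (4+0,4+1) = (4,5)
Fill (4+1,4+1) = (5,5)
Fill (4+1,4+2) = (5,6)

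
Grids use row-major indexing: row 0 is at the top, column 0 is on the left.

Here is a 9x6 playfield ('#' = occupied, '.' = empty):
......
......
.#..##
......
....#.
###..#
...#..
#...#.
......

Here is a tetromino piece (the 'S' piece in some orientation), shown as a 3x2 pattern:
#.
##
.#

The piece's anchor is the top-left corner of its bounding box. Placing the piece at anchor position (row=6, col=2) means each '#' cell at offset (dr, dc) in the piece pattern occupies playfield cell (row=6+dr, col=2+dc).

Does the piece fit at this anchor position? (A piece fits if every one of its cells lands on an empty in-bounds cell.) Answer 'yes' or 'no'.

Answer: yes

Derivation:
Check each piece cell at anchor (6, 2):
  offset (0,0) -> (6,2): empty -> OK
  offset (1,0) -> (7,2): empty -> OK
  offset (1,1) -> (7,3): empty -> OK
  offset (2,1) -> (8,3): empty -> OK
All cells valid: yes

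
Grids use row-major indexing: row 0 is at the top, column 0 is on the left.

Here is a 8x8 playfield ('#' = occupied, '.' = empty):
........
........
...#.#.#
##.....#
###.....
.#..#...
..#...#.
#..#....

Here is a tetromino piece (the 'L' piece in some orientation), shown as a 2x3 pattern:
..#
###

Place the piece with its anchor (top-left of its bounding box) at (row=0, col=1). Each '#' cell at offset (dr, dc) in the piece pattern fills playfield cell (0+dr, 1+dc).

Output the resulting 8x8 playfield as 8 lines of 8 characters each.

Fill (0+0,1+2) = (0,3)
Fill (0+1,1+0) = (1,1)
Fill (0+1,1+1) = (1,2)
Fill (0+1,1+2) = (1,3)

Answer: ...#....
.###....
...#.#.#
##.....#
###.....
.#..#...
..#...#.
#..#....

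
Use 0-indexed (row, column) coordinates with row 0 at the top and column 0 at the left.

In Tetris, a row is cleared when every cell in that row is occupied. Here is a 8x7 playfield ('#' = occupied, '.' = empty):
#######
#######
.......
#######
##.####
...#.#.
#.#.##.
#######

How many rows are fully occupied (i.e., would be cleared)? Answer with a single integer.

Check each row:
  row 0: 0 empty cells -> FULL (clear)
  row 1: 0 empty cells -> FULL (clear)
  row 2: 7 empty cells -> not full
  row 3: 0 empty cells -> FULL (clear)
  row 4: 1 empty cell -> not full
  row 5: 5 empty cells -> not full
  row 6: 3 empty cells -> not full
  row 7: 0 empty cells -> FULL (clear)
Total rows cleared: 4

Answer: 4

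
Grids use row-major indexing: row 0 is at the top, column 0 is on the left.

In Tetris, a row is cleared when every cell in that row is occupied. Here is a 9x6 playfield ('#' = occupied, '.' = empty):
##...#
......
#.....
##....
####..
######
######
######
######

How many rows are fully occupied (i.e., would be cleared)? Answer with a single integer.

Check each row:
  row 0: 3 empty cells -> not full
  row 1: 6 empty cells -> not full
  row 2: 5 empty cells -> not full
  row 3: 4 empty cells -> not full
  row 4: 2 empty cells -> not full
  row 5: 0 empty cells -> FULL (clear)
  row 6: 0 empty cells -> FULL (clear)
  row 7: 0 empty cells -> FULL (clear)
  row 8: 0 empty cells -> FULL (clear)
Total rows cleared: 4

Answer: 4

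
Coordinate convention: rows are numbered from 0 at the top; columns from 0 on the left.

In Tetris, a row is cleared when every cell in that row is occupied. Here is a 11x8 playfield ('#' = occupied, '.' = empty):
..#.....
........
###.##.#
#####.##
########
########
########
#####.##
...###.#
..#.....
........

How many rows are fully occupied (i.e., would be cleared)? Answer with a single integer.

Check each row:
  row 0: 7 empty cells -> not full
  row 1: 8 empty cells -> not full
  row 2: 2 empty cells -> not full
  row 3: 1 empty cell -> not full
  row 4: 0 empty cells -> FULL (clear)
  row 5: 0 empty cells -> FULL (clear)
  row 6: 0 empty cells -> FULL (clear)
  row 7: 1 empty cell -> not full
  row 8: 4 empty cells -> not full
  row 9: 7 empty cells -> not full
  row 10: 8 empty cells -> not full
Total rows cleared: 3

Answer: 3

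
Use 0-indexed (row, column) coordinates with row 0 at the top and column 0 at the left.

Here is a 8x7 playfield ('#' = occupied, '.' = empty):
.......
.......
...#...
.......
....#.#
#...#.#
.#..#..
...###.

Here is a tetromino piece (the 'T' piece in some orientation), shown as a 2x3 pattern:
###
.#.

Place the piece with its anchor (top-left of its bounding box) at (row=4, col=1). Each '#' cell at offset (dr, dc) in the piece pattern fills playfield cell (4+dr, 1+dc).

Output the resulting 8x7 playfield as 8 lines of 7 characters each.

Answer: .......
.......
...#...
.......
.####.#
#.#.#.#
.#..#..
...###.

Derivation:
Fill (4+0,1+0) = (4,1)
Fill (4+0,1+1) = (4,2)
Fill (4+0,1+2) = (4,3)
Fill (4+1,1+1) = (5,2)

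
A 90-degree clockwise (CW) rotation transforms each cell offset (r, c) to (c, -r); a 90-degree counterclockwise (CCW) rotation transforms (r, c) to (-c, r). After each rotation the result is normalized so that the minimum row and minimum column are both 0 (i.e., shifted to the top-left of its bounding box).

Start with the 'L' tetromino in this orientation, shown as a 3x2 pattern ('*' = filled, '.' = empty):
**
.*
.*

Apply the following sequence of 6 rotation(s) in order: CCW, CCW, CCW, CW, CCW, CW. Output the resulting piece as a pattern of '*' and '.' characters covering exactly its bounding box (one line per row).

Answer: *.
*.
**

Derivation:
Start:
**
.*
.*
After rotation 1 (CCW):
***
*..
After rotation 2 (CCW):
*.
*.
**
After rotation 3 (CCW):
..*
***
After rotation 4 (CW):
*.
*.
**
After rotation 5 (CCW):
..*
***
After rotation 6 (CW):
*.
*.
**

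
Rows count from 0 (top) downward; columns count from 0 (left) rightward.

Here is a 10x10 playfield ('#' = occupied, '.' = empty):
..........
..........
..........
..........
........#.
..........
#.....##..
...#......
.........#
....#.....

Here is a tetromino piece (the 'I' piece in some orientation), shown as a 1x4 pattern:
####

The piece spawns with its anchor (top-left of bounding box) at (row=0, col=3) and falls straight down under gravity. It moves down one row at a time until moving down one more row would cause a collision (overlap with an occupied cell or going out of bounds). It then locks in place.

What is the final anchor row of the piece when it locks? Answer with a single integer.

Answer: 5

Derivation:
Spawn at (row=0, col=3). Try each row:
  row 0: fits
  row 1: fits
  row 2: fits
  row 3: fits
  row 4: fits
  row 5: fits
  row 6: blocked -> lock at row 5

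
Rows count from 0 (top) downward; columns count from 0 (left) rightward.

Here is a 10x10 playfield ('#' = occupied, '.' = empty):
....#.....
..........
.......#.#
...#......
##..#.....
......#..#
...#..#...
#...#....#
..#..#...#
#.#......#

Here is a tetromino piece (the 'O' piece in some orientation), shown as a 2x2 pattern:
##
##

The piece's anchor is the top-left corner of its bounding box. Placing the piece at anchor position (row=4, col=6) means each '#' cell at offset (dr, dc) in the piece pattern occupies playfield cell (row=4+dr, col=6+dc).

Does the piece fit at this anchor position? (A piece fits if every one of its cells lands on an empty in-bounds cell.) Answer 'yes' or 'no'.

Check each piece cell at anchor (4, 6):
  offset (0,0) -> (4,6): empty -> OK
  offset (0,1) -> (4,7): empty -> OK
  offset (1,0) -> (5,6): occupied ('#') -> FAIL
  offset (1,1) -> (5,7): empty -> OK
All cells valid: no

Answer: no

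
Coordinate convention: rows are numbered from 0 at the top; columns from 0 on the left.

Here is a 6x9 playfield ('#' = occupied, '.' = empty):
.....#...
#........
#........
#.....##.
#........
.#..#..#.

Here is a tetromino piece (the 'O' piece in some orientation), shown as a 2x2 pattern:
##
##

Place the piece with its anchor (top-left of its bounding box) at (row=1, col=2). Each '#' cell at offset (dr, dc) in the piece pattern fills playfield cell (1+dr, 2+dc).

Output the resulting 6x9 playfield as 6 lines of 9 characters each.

Fill (1+0,2+0) = (1,2)
Fill (1+0,2+1) = (1,3)
Fill (1+1,2+0) = (2,2)
Fill (1+1,2+1) = (2,3)

Answer: .....#...
#.##.....
#.##.....
#.....##.
#........
.#..#..#.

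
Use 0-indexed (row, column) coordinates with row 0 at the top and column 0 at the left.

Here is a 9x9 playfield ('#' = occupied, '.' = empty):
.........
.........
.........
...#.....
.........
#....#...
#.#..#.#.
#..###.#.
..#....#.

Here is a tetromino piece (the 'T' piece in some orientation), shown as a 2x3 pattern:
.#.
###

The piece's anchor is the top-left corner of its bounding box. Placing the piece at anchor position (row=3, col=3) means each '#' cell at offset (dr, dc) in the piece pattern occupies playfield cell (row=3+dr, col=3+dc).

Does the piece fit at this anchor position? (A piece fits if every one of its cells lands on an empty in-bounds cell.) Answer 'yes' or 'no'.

Answer: yes

Derivation:
Check each piece cell at anchor (3, 3):
  offset (0,1) -> (3,4): empty -> OK
  offset (1,0) -> (4,3): empty -> OK
  offset (1,1) -> (4,4): empty -> OK
  offset (1,2) -> (4,5): empty -> OK
All cells valid: yes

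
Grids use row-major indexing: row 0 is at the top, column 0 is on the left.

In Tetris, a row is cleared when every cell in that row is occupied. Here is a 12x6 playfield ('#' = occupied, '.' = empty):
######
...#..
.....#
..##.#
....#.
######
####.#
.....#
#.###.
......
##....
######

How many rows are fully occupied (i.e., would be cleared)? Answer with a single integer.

Check each row:
  row 0: 0 empty cells -> FULL (clear)
  row 1: 5 empty cells -> not full
  row 2: 5 empty cells -> not full
  row 3: 3 empty cells -> not full
  row 4: 5 empty cells -> not full
  row 5: 0 empty cells -> FULL (clear)
  row 6: 1 empty cell -> not full
  row 7: 5 empty cells -> not full
  row 8: 2 empty cells -> not full
  row 9: 6 empty cells -> not full
  row 10: 4 empty cells -> not full
  row 11: 0 empty cells -> FULL (clear)
Total rows cleared: 3

Answer: 3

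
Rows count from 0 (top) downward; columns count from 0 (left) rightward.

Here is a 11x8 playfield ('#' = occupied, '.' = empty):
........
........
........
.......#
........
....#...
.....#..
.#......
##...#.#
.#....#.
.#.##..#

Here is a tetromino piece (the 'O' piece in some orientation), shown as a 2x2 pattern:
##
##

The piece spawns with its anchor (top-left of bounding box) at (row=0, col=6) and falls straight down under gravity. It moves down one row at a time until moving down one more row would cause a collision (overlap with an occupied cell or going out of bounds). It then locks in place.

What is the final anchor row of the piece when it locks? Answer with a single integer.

Answer: 1

Derivation:
Spawn at (row=0, col=6). Try each row:
  row 0: fits
  row 1: fits
  row 2: blocked -> lock at row 1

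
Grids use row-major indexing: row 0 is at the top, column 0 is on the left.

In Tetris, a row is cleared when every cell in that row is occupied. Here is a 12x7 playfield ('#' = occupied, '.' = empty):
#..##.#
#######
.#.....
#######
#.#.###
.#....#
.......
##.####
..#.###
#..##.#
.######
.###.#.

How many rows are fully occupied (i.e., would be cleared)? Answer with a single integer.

Answer: 2

Derivation:
Check each row:
  row 0: 3 empty cells -> not full
  row 1: 0 empty cells -> FULL (clear)
  row 2: 6 empty cells -> not full
  row 3: 0 empty cells -> FULL (clear)
  row 4: 2 empty cells -> not full
  row 5: 5 empty cells -> not full
  row 6: 7 empty cells -> not full
  row 7: 1 empty cell -> not full
  row 8: 3 empty cells -> not full
  row 9: 3 empty cells -> not full
  row 10: 1 empty cell -> not full
  row 11: 3 empty cells -> not full
Total rows cleared: 2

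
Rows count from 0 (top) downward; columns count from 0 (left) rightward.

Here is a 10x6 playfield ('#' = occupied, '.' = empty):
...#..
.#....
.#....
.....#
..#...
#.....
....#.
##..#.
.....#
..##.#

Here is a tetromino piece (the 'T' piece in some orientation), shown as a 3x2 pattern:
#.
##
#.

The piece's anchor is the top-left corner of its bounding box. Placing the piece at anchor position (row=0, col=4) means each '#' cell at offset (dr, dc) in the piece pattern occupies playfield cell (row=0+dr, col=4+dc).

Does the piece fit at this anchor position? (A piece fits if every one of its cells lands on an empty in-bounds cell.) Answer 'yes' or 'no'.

Check each piece cell at anchor (0, 4):
  offset (0,0) -> (0,4): empty -> OK
  offset (1,0) -> (1,4): empty -> OK
  offset (1,1) -> (1,5): empty -> OK
  offset (2,0) -> (2,4): empty -> OK
All cells valid: yes

Answer: yes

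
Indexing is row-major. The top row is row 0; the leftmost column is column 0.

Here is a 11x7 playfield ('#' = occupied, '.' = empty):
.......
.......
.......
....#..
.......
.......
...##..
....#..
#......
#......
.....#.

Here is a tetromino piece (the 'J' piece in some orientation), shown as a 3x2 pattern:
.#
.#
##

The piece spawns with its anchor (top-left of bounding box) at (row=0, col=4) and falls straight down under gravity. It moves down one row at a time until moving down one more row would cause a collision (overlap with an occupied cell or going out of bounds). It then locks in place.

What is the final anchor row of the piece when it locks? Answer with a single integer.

Answer: 0

Derivation:
Spawn at (row=0, col=4). Try each row:
  row 0: fits
  row 1: blocked -> lock at row 0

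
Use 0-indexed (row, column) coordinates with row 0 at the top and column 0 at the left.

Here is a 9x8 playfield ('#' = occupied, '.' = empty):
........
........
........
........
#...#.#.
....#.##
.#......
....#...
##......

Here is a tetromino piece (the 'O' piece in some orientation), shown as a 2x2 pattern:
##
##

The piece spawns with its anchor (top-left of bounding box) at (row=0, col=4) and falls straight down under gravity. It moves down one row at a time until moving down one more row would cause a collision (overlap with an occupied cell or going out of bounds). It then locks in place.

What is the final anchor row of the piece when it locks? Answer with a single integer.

Spawn at (row=0, col=4). Try each row:
  row 0: fits
  row 1: fits
  row 2: fits
  row 3: blocked -> lock at row 2

Answer: 2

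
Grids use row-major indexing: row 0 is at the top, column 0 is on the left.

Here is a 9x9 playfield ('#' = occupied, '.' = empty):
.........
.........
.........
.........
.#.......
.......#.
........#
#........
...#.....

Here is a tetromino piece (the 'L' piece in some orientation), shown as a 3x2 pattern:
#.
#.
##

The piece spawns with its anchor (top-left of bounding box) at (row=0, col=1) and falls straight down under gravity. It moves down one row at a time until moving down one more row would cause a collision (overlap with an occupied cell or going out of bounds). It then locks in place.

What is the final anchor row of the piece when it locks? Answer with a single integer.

Answer: 1

Derivation:
Spawn at (row=0, col=1). Try each row:
  row 0: fits
  row 1: fits
  row 2: blocked -> lock at row 1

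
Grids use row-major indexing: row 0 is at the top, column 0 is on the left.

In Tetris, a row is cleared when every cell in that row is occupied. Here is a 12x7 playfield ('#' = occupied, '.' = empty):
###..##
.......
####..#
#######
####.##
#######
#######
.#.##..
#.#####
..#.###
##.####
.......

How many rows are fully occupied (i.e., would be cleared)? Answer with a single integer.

Check each row:
  row 0: 2 empty cells -> not full
  row 1: 7 empty cells -> not full
  row 2: 2 empty cells -> not full
  row 3: 0 empty cells -> FULL (clear)
  row 4: 1 empty cell -> not full
  row 5: 0 empty cells -> FULL (clear)
  row 6: 0 empty cells -> FULL (clear)
  row 7: 4 empty cells -> not full
  row 8: 1 empty cell -> not full
  row 9: 3 empty cells -> not full
  row 10: 1 empty cell -> not full
  row 11: 7 empty cells -> not full
Total rows cleared: 3

Answer: 3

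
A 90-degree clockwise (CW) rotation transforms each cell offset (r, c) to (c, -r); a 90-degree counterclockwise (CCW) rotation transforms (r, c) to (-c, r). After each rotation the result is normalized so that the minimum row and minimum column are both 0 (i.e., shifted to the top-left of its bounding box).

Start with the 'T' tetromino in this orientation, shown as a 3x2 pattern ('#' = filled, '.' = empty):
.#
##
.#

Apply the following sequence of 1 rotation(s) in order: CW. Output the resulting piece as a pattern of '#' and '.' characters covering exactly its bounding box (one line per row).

Answer: .#.
###

Derivation:
Start:
.#
##
.#
After rotation 1 (CW):
.#.
###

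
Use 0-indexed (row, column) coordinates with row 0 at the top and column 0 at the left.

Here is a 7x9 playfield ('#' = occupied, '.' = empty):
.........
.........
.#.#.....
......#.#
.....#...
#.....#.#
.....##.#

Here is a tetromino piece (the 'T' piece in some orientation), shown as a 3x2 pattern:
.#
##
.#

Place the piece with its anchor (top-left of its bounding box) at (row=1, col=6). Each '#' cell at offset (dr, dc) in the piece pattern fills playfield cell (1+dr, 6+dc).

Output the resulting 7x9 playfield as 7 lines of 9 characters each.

Fill (1+0,6+1) = (1,7)
Fill (1+1,6+0) = (2,6)
Fill (1+1,6+1) = (2,7)
Fill (1+2,6+1) = (3,7)

Answer: .........
.......#.
.#.#..##.
......###
.....#...
#.....#.#
.....##.#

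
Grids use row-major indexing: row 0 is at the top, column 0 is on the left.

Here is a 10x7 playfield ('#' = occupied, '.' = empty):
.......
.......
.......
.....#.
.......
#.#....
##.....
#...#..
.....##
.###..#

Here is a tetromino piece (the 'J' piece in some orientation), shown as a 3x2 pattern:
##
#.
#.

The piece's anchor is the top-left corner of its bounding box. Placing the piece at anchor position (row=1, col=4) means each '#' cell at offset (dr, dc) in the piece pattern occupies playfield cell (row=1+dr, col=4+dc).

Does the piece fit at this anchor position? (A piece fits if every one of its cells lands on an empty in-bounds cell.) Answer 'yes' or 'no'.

Check each piece cell at anchor (1, 4):
  offset (0,0) -> (1,4): empty -> OK
  offset (0,1) -> (1,5): empty -> OK
  offset (1,0) -> (2,4): empty -> OK
  offset (2,0) -> (3,4): empty -> OK
All cells valid: yes

Answer: yes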